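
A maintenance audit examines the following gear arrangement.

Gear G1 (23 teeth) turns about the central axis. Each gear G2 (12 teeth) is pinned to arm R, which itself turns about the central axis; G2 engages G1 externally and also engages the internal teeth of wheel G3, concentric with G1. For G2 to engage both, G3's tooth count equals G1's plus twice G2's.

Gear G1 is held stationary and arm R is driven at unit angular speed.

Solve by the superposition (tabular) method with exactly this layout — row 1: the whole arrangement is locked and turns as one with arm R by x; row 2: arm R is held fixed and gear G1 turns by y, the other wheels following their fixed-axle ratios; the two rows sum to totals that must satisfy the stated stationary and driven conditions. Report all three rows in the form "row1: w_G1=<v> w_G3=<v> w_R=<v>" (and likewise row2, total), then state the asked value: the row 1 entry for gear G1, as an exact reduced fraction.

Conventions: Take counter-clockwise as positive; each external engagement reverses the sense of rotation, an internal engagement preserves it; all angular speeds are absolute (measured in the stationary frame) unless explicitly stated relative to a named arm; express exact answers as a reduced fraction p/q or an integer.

row1: w_G1=1 w_G3=1 w_R=1
row2: w_G1=-1 w_G3=23/47 w_R=0
total: w_G1=0 w_G3=70/47 w_R=1
asked value: 1

planetary set (23T centre, 12T on arm, 47T internal) — Willis relation
superposition row 1 [locked train]: every member turns x
row 2 (arm held, sun turns y): ω_ring = −(23/47)·y, ω_arm = 0
boundary: total ω_sun = x + y = 0 and total ω_arm = x = 1  ⇒  y = -1, x = 1
row 2 ring = −(23/47)·(-1) = 23/47
totals (row 1 + row 2): sun 1 + (-1) = 0, ring 1 + 23/47 = 70/47, arm 1 + 0 = 1
asked cell (row1, sun) = 1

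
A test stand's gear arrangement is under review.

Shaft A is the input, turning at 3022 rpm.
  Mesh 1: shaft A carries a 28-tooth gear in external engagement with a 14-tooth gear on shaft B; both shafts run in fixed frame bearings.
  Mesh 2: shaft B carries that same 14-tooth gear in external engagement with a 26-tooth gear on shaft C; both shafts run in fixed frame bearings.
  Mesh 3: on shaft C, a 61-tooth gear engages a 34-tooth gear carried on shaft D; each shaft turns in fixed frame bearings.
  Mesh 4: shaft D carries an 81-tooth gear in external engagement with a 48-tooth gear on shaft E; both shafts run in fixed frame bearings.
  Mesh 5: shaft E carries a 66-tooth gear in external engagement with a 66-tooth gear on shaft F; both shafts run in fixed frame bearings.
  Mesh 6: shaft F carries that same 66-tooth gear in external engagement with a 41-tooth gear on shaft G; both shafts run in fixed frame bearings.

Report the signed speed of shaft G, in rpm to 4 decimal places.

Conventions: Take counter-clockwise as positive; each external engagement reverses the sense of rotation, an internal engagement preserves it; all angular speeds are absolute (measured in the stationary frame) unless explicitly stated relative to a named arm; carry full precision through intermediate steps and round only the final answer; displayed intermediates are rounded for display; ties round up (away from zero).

topology: fixed-axis compound train — 6 meshes, A→G
mesh 1 [28T→14T]: ω = 3022.0000×28/14 = 6044.0000 rpm, sense flips to −
mesh 2 [14T→26T]: ω = 6044.0000×14/26 = 3254.4615 rpm, sense flips to +
mesh 3 [61T→34T]: ω = 3254.4615×61/34 = 5838.8869 rpm, sense flips to −
mesh 4 [81T→48T]: ω = 5838.8869×81/48 = 9853.1216 rpm, sense flips to +
mesh 5 [66T→66T]: ω = 9853.1216×66/66 = 9853.1216 rpm, sense flips to −
mesh 6 [66T→41T]: ω = 9853.1216×66/41 = 15861.1226 rpm, sense flips to +
signed output speed = +15861.1226 rpm

+15861.1226 rpm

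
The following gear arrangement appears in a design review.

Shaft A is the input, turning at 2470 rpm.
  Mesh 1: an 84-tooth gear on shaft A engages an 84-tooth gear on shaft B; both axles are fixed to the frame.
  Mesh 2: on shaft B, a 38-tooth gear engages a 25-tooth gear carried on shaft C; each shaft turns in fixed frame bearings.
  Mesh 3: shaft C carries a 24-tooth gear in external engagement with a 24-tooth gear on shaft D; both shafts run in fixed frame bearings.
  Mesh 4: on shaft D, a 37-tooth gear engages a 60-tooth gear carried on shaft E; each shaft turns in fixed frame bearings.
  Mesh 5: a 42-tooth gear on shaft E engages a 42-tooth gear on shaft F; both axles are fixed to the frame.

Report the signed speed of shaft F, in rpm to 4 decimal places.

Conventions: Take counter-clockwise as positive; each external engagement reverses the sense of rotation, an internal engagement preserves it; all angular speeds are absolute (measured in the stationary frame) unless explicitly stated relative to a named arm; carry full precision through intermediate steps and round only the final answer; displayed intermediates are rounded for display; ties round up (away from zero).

class = fixed-axis compound train [5 meshes; 5 ratios multiply, 5 sense flips]
mesh 1 [84T→84T]: ω = 2470.0000×84/84 = 2470.0000 rpm, sense flips to −
mesh 2 [38T→25T]: ω = 2470.0000×38/25 = 3754.4000 rpm, sense flips to +
mesh 3 [24T→24T]: ω = 3754.4000×24/24 = 3754.4000 rpm, sense flips to −
mesh 4 [37T→60T]: ω = 3754.4000×37/60 = 2315.2133 rpm, sense flips to +
mesh 5 [42T→42T]: ω = 2315.2133×42/42 = 2315.2133 rpm, sense flips to −
signed output speed = -2315.2133 rpm

-2315.2133 rpm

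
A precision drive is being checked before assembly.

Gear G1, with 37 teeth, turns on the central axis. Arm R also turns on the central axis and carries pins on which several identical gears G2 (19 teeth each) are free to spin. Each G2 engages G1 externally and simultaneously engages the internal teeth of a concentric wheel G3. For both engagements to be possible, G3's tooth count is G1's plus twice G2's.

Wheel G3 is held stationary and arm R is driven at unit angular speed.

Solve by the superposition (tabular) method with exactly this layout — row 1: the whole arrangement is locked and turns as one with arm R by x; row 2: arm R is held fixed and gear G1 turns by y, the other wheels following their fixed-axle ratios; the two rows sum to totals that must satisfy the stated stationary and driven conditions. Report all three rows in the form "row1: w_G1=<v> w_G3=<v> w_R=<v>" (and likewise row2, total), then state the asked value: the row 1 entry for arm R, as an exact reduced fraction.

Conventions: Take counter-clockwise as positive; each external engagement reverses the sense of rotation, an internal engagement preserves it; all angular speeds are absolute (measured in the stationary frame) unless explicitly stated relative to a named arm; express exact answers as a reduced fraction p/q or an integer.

class = planetary set [G3 = 37+2·19 = 75; Willis about the carrier]
row 1: whole set turns with the arm by x
superposition row 2 [arm held]: sun y, ring −(37/75)·y, arm 0
boundary: total ω_ring = x − (37/75)·y = 0 and total ω_arm = x = 1  ⇒  y = 75/37, x = 1
row 2 ring = −(37/75)·75/37 = -1
totals (row 1 + row 2): sun 1 + 75/37 = 112/37, ring 1 + (-1) = 0, arm 1 + 0 = 1
asked cell (row1, arm) = 1

row1: w_G1=1 w_G3=1 w_R=1
row2: w_G1=75/37 w_G3=-1 w_R=0
total: w_G1=112/37 w_G3=0 w_R=1
asked value: 1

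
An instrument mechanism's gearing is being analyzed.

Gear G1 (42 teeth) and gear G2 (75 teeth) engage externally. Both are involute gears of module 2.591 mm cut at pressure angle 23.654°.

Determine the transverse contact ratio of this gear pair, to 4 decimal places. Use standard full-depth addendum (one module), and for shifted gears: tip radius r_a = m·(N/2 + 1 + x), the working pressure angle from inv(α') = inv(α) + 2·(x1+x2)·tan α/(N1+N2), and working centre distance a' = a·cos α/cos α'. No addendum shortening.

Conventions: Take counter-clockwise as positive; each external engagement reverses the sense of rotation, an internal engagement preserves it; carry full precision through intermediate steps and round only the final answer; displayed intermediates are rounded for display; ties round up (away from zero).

class = single-mesh tooth geometry [involute pair 42T × 75T, m = 2.591]
base radii: r_b1 = 49.839660, r_b2 = 88.999393
tip radii: r_a1 = 57.002000, r_a2 = 99.753500
no profile shift: α' = α, a' = a
action lengths: √(r_a1²−r_b1²) = 27.662905, √(r_a2²−r_b2²) = 45.054066
base pitch p_b = π·m·cos α = 7.455996
CR = (27.662905 + 45.054066 − 151.573500·sin 23.65400°)/7.455996 = 1.596539
contact ratio ≈ 1.5965

1.5965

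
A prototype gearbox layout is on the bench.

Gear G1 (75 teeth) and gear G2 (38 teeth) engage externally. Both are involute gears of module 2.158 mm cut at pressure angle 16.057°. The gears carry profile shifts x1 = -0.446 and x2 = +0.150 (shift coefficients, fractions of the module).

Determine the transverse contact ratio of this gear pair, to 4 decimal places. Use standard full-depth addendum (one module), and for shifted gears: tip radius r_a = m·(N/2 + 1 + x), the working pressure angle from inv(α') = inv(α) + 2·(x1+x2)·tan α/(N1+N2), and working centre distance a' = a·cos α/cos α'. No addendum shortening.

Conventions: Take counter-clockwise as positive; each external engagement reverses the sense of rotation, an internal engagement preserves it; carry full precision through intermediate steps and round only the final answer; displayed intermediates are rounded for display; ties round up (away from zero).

2.0757

topology: single-mesh involute geometry — m = 2.158, 75T/38T pair
base radii: r_b1 = 77.767873, r_b2 = 39.402389
tip radii: r_a1 = 82.120532, r_a2 = 43.483700
inv(α') = inv(16.057°) + 2·(-0.446+0.150)·tan α/(75+38) = 0.00606693  ⇒  α' = 14.93355°
a' = a·cos α / cos α' = 121.9270·cos 16.057°/cos 14.93355° = 121.265982
action lengths: √(r_a1²−r_b1²) = 26.380668, √(r_a2²−r_b2²) = 18.392495
base pitch p_b = π·m·cos α = 6.515066
CR = (26.380668 + 18.392495 − 121.265982·sin 14.93355°)/6.515066 = 2.075662
contact ratio ≈ 2.0757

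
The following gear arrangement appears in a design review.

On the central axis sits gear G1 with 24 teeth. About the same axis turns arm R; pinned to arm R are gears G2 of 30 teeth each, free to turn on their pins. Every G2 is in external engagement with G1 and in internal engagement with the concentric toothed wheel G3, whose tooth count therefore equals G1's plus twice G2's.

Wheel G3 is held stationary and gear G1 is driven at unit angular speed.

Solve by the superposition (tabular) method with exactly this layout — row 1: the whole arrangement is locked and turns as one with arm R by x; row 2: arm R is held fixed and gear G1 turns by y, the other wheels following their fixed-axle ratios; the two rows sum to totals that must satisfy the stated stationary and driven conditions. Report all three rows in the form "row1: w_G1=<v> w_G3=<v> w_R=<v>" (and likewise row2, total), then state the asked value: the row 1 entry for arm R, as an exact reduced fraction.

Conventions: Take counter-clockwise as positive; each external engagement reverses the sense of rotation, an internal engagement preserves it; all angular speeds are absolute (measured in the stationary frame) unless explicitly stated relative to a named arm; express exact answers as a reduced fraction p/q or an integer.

topology: planetary set — G1 24T / G2 30T / G3 84T, arm = carrier (Willis)
row 1: whole set turns with the arm by x
row 2 — arm fixed, fixed-axis ratios: sun y, ring −(24/84)·y, arm 0
boundary: total ω_ring = x − (24/84)·y = 0 and total ω_sun = x + y = 1  ⇒  y = 7/9, x = 2/9
row 2 ring = −(24/84)·7/9 = -2/9
totals (row 1 + row 2): sun 2/9 + 7/9 = 1, ring 2/9 + (-2/9) = 0, arm 2/9 + 0 = 2/9
asked cell (row1, arm) = 2/9

row1: w_G1=2/9 w_G3=2/9 w_R=2/9
row2: w_G1=7/9 w_G3=-2/9 w_R=0
total: w_G1=1 w_G3=0 w_R=2/9
asked value: 2/9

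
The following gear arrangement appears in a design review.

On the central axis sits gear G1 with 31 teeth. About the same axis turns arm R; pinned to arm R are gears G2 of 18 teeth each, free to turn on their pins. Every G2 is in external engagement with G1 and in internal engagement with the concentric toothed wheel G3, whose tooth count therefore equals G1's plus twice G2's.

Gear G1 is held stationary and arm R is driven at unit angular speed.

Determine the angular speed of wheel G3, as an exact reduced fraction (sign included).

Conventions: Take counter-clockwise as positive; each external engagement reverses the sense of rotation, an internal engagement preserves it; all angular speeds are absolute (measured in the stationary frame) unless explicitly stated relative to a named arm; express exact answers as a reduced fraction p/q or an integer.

topology: planetary set — G1 31T / G2 18T / G3 67T, arm = carrier (Willis)
ring teeth: 31 + 2·18 = 67
31(ω_sun−ω_arm) = −67(ω_ring−ω_arm),  ω_sun = 0, ω_arm = 1
ω_ring = 1 − (31/67)(0−1) = 98/67
exact speed ratio = 98/67

98/67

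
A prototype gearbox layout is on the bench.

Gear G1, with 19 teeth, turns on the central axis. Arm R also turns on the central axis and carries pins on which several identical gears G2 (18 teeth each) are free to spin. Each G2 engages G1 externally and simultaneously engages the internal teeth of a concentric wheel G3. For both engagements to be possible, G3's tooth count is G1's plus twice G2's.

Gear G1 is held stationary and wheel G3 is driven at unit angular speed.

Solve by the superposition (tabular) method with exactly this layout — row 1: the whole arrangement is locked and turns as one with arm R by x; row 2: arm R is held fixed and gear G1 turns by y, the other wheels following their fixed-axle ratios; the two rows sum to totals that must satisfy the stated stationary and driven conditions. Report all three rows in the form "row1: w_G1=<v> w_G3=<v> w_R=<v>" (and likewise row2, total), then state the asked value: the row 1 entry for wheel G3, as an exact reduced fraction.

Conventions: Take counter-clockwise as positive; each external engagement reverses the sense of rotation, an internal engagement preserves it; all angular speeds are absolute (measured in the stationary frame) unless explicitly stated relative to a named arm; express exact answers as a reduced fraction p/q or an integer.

row1: w_G1=55/74 w_G3=55/74 w_R=55/74
row2: w_G1=-55/74 w_G3=19/74 w_R=0
total: w_G1=0 w_G3=1 w_R=55/74
asked value: 55/74

topology: planetary set — G1 19T / G2 18T / G3 55T, arm = carrier (Willis)
superposition row 1 [locked train]: every member turns x
row 2 (arm held, sun turns y): ω_ring = −(19/55)·y, ω_arm = 0
boundary: total ω_sun = x + y = 0 and total ω_ring = x − (19/55)·y = 1  ⇒  y = -55/74, x = 55/74
row 2 ring = −(19/55)·(-55/74) = 19/74
totals (row 1 + row 2): sun 55/74 + (-55/74) = 0, ring 55/74 + 19/74 = 1, arm 55/74 + 0 = 55/74
asked cell (row1, ring) = 55/74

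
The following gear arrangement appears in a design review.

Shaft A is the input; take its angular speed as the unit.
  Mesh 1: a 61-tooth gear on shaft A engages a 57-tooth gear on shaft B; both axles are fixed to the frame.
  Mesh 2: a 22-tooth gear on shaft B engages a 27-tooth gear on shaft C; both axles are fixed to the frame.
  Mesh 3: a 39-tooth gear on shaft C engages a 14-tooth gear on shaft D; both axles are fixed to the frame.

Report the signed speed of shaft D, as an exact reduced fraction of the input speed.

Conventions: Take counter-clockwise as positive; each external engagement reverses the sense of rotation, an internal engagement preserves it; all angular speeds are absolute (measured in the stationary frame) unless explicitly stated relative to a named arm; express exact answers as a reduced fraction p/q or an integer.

3-mesh fixed-axis compound train (all bearings frame-fixed)
mesh 1 [61T→57T]: |ω|/ω_in = 1×61/57 = 61/57, sense flips to −
mesh 2 [22T→27T]: |ω|/ω_in = (61/57)×22/27 = 1342/1539, sense flips to +
mesh 3 [39T→14T]: |ω|/ω_in = (1342/1539)×39/14 = 8723/3591, sense flips to −
signed output speed (× input speed) = -8723/3591

-8723/3591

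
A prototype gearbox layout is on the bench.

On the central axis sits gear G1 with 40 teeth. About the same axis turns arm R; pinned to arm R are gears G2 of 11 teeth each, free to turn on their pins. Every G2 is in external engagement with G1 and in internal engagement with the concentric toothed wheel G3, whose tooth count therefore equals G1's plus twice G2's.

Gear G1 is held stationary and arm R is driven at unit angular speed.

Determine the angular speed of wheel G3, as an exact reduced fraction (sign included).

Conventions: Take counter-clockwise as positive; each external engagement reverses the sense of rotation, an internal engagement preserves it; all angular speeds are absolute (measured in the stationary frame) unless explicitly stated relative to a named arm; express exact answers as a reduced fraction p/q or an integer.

recognized (axles ride arm R): planetary set, 40/11/62 teeth
ring teeth: 40 + 2·11 = 62
40(ω_sun−ω_arm) = −62(ω_ring−ω_arm),  ω_sun = 0, ω_arm = 1
ω_ring = 1 − (40/62)(0−1) = 51/31
exact speed ratio = 51/31

51/31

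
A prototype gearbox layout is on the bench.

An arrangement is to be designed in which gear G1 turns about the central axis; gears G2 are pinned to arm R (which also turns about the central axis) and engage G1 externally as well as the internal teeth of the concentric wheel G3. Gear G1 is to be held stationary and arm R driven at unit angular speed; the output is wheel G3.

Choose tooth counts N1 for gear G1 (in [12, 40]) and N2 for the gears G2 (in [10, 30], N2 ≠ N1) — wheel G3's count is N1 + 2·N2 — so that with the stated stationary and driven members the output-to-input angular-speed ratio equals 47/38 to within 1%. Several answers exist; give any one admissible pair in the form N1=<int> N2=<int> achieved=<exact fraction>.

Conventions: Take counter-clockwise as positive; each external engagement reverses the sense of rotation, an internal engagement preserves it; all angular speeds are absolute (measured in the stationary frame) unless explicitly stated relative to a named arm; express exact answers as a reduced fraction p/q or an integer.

class = planetary set [ratio 47/38 wanted; Willis about the carrier]
Willis with ω_sun = 0: ω_ring/ω_arm = (N1+N3)/N3; set equal to 47/38  ⇒  N3/N1 = 1/(47/38 − 1) = 38/9
N3 = N1 + 2·N2  ⇒  N2/N1 = (N3/N1 − 1)/2 = (38/9 − 1)/2 = 29/18
smallest multiple with N1 ≥ 12 and N2 ≥ 10: k = 1  ⇒  N1 = 1·18 = 18, N2 = 1·29 = 29 (N1 ≤ 40, N2 ≤ 30, N2 ≠ N1 ✓), N3 = 18 + 2·29 = 76
check: (N1+N3)/N3 with N1 = 18, N3 = 76 gives 47/38; |achieved − target| = 0 ≤ 47/3800 ✓

N1=18 N2=29 achieved=47/38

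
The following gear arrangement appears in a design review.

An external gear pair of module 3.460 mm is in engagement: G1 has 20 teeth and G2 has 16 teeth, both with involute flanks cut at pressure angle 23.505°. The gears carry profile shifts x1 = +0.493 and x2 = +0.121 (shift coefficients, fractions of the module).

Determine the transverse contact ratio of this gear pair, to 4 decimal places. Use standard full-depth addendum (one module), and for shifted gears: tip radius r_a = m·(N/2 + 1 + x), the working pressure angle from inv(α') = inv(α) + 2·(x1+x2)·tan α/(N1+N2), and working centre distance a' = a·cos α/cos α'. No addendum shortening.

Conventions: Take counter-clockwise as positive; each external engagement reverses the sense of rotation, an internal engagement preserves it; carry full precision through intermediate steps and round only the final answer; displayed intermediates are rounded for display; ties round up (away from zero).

1.3329

single-mesh involute tooth geometry (20T engaging 16T at module 3.460)
base radii: r_b1 = 31.729074, r_b2 = 25.383260
tip radii: r_a1 = 39.765780, r_a2 = 31.558660
inv(α') = inv(23.505°) + 2·(+0.493+0.121)·tan α/(20+16) = 0.03951198  ⇒  α' = 27.26734°
a' = a·cos α / cos α' = 62.2800·cos 23.505°/cos 27.26734° = 64.252127
action lengths: √(r_a1²−r_b1²) = 23.970463, √(r_a2²−r_b2²) = 18.752044
base pitch p_b = π·m·cos α = 9.967983
CR = (23.970463 + 18.752044 − 64.252127·sin 27.26734°)/9.967983 = 1.332852
contact ratio ≈ 1.3329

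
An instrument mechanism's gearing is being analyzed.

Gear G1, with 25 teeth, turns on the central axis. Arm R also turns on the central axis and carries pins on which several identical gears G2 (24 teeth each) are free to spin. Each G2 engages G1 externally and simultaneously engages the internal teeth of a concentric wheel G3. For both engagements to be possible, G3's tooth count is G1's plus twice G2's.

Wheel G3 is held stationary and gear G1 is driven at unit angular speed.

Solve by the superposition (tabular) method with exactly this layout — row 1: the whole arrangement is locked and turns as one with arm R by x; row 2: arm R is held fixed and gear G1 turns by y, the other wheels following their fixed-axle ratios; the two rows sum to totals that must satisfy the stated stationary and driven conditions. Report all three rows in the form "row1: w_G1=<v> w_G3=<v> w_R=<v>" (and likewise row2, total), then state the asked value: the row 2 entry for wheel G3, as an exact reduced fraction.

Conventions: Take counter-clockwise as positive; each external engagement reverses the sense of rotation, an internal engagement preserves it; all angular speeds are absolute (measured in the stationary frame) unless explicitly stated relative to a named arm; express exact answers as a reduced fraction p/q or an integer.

row1: w_G1=25/98 w_G3=25/98 w_R=25/98
row2: w_G1=73/98 w_G3=-25/98 w_R=0
total: w_G1=1 w_G3=0 w_R=25/98
asked value: -25/98

recognized (axles ride arm R): planetary set, 25/24/73 teeth
row 1 — lock + rotate with arm: ω_sun = ω_ring = ω_arm = x
row 2: sun turns y, ring = −(25/73)·y, arm 0
boundary: total ω_ring = x − (25/73)·y = 0 and total ω_sun = x + y = 1  ⇒  y = 73/98, x = 25/98
row 2 ring = −(25/73)·73/98 = -25/98
totals (row 1 + row 2): sun 25/98 + 73/98 = 1, ring 25/98 + (-25/98) = 0, arm 25/98 + 0 = 25/98
asked cell (row2, ring) = -25/98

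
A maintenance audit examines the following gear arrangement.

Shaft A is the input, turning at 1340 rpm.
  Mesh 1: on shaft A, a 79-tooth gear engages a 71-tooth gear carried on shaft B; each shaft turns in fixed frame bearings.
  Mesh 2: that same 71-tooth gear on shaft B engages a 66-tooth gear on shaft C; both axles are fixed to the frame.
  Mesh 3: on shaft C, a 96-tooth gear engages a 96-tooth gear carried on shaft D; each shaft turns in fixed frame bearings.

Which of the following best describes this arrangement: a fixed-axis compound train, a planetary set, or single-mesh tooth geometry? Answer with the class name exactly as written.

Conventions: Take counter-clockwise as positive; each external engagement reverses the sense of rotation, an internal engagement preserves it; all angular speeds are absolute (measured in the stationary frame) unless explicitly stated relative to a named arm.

fixed-axis compound train

topology: fixed-axis compound train — 3 meshes, A→D
classification: fixed-axis compound train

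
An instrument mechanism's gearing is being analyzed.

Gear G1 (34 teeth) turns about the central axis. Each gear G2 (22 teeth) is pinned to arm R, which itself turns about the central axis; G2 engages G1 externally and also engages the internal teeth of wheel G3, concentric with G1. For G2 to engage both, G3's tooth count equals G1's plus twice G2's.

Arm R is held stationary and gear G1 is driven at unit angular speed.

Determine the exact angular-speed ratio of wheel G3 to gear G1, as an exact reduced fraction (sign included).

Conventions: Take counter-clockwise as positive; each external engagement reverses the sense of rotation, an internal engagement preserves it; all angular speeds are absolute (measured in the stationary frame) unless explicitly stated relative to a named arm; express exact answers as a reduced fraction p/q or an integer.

recognized (axles ride arm R): planetary set, 34/22/78 teeth
ring teeth: 34 + 2·22 = 78
34(ω_sun−ω_arm) = −78(ω_ring−ω_arm),  ω_arm = 0, ω_sun = 1
ω_ring = 0 − (34/78)(1−0) = -17/39
ω_out/ω_in = -17/39

-17/39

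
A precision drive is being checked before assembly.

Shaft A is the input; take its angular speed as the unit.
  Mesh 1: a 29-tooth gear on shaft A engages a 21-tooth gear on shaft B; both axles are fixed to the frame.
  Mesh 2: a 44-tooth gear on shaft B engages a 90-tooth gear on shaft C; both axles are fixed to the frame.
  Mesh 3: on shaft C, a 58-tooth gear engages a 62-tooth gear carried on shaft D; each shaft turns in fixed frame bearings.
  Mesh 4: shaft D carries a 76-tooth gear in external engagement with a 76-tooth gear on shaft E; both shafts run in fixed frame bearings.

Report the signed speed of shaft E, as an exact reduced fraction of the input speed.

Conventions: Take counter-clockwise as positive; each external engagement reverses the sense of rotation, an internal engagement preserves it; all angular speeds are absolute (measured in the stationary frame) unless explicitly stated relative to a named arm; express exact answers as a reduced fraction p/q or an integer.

4-mesh fixed-axis compound train (all bearings frame-fixed)
mesh 1 [29T→21T]: |ω|/ω_in = 1×29/21 = 29/21, sense flips to −
mesh 2 [44T→90T]: |ω|/ω_in = (29/21)×44/90 = 638/945, sense flips to +
mesh 3 [58T→62T]: |ω|/ω_in = (638/945)×58/62 = 18502/29295, sense flips to −
mesh 4 [76T→76T]: |ω|/ω_in = (18502/29295)×76/76 = 18502/29295, sense flips to +
signed output speed (× input speed) = 18502/29295

18502/29295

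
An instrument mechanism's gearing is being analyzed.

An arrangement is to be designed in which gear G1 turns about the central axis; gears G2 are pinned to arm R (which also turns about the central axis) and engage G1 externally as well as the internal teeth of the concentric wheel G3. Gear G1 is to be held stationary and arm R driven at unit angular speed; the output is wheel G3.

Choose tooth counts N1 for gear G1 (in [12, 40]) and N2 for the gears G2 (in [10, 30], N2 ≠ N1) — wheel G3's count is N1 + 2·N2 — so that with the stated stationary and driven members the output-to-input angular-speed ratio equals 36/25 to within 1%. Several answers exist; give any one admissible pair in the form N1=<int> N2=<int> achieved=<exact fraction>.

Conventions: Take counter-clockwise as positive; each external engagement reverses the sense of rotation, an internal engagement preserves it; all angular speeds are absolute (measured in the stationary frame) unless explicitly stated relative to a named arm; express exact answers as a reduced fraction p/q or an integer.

N1=22 N2=14 achieved=36/25

topology: planetary set — design target 36/25, arm = carrier (Willis)
Willis with ω_sun = 0: ω_ring/ω_arm = (N1+N3)/N3; set equal to 36/25  ⇒  N3/N1 = 1/(36/25 − 1) = 25/11
N3 = N1 + 2·N2  ⇒  N2/N1 = (N3/N1 − 1)/2 = (25/11 − 1)/2 = 7/11
smallest multiple with N1 ≥ 12 and N2 ≥ 10: k = 2  ⇒  N1 = 2·11 = 22, N2 = 2·7 = 14 (N1 ≤ 40, N2 ≤ 30, N2 ≠ N1 ✓), N3 = 22 + 2·14 = 50
check: (N1+N3)/N3 with N1 = 22, N3 = 50 gives 36/25; |achieved − target| = 0 ≤ 9/625 ✓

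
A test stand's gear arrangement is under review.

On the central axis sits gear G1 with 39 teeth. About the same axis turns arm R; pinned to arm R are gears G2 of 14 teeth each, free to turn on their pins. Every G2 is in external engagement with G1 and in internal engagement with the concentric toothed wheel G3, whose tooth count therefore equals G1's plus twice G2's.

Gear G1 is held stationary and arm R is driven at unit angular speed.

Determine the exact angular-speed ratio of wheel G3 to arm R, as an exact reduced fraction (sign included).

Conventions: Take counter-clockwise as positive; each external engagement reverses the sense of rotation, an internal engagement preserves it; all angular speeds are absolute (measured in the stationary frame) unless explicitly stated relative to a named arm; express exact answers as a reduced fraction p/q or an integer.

106/67

recognized (axles ride arm R): planetary set, 39/14/67 teeth
ring teeth: 39 + 2·14 = 67
39(ω_sun−ω_arm) = −67(ω_ring−ω_arm),  ω_sun = 0, ω_arm = 1
ω_ring = 1 − (39/67)(0−1) = 106/67
ω_out/ω_in = 106/67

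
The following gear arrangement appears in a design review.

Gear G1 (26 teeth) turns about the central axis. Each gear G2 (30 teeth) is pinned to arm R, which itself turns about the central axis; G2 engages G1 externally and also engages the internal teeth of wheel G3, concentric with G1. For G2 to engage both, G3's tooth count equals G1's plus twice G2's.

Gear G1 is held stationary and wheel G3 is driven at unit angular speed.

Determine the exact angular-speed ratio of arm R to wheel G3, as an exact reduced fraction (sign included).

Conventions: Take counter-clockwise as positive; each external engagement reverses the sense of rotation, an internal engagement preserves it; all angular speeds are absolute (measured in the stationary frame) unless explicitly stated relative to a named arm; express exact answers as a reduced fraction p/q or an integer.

43/56

recognized (axles ride arm R): planetary set, 26/30/86 teeth
ring teeth: 26 + 2·30 = 86
26(ω_sun−ω_arm) = −86(ω_ring−ω_arm),  ω_sun = 0, ω_ring = 1
26(0−ω_arm) = −86(1−ω_arm)  ⇒  112·ω_arm = 86  ⇒  ω_arm = 43/56
ω_out/ω_in = 43/56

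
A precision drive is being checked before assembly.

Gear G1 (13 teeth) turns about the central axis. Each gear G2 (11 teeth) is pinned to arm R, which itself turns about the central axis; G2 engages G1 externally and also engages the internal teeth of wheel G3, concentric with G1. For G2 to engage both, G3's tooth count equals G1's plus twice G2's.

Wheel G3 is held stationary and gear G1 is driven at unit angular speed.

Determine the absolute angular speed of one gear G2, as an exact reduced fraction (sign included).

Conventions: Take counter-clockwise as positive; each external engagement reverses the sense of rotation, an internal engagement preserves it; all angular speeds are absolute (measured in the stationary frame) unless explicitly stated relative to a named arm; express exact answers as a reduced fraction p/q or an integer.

topology: planetary set — G1 13T / G2 11T / G3 35T, arm = carrier (Willis)
ring teeth: 13 + 2·11 = 35
13(ω_sun−ω_arm) = −35(ω_ring−ω_arm),  ω_ring = 0, ω_sun = 1
13(1−ω_arm) = −35(0−ω_arm)  ⇒  48·ω_arm = 13  ⇒  ω_arm = 13/48
sun–planet mesh: 13·(1−13/48) = −11·(ω_p−ω_arm)  ⇒  ω_p−ω_arm = -455/528
ω_p = 13/48 − 455/528 = -13/22
exact speed ratio = -13/22

-13/22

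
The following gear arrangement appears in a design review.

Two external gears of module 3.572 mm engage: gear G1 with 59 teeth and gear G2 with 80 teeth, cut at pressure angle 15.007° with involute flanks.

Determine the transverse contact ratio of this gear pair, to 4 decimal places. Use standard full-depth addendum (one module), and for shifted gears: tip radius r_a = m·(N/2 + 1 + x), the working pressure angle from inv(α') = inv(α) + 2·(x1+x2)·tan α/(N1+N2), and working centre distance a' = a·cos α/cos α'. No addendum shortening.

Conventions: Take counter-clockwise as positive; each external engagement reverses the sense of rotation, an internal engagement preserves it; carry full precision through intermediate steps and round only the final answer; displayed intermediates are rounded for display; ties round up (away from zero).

2.1764

class = single-mesh tooth geometry [involute pair 59T × 80T, m = 3.572]
base radii: r_b1 = 101.780135, r_b2 = 138.006963
tip radii: r_a1 = 108.946000, r_a2 = 146.452000
no profile shift: α' = α, a' = a
action lengths: √(r_a1²−r_b1²) = 38.859169, √(r_a2²−r_b2²) = 49.012921
base pitch p_b = π·m·cos α = 10.839042
CR = (38.859169 + 49.012921 − 248.254000·sin 15.00700°)/10.839042 = 2.176385
contact ratio ≈ 2.1764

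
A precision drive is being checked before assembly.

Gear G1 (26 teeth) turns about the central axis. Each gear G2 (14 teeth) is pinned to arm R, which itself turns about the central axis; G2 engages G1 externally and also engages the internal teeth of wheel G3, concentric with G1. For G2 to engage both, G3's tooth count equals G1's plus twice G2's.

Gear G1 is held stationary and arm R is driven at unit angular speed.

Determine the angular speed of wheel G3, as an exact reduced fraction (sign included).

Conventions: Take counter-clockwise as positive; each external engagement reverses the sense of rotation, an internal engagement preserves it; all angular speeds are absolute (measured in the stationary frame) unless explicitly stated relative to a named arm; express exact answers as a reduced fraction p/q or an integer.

recognized (axles ride arm R): planetary set, 26/14/54 teeth
ring teeth: 26 + 2·14 = 54
26(ω_sun−ω_arm) = −54(ω_ring−ω_arm),  ω_sun = 0, ω_arm = 1
ω_ring = 1 − (26/54)(0−1) = 40/27
exact speed ratio = 40/27

40/27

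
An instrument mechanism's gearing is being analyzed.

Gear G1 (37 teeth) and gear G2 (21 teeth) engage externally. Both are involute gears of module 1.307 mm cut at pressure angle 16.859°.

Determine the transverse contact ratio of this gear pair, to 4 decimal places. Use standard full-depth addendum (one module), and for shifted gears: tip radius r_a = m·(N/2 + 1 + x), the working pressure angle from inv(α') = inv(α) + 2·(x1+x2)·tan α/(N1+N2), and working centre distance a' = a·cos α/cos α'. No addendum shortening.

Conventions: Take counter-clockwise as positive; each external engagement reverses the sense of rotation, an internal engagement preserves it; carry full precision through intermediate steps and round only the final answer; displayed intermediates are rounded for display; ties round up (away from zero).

class = single-mesh tooth geometry [involute pair 37T × 21T, m = 1.307]
base radii: r_b1 = 23.140298, r_b2 = 13.133683
tip radii: r_a1 = 25.486500, r_a2 = 15.030500
no profile shift: α' = α, a' = a
action lengths: √(r_a1²−r_b1²) = 10.681212, √(r_a2²−r_b2²) = 7.309057
base pitch p_b = π·m·cos α = 3.929589
CR = (10.681212 + 7.309057 − 37.903000·sin 16.85900°)/3.929589 = 1.780781
contact ratio ≈ 1.7808

1.7808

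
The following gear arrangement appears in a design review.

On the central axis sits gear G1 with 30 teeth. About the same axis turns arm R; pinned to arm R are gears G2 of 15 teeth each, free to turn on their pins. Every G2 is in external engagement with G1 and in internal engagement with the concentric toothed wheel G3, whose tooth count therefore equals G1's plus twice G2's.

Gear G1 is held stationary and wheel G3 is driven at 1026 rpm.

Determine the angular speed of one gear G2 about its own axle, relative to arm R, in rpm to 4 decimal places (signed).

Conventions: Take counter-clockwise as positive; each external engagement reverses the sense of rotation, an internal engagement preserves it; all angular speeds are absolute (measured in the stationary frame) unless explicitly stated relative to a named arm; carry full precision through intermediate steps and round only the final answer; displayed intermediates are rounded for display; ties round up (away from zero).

+1368.0000 rpm

class = planetary set [G3 = 30+2·15 = 60; Willis about the carrier]
normalise by the input: solve with ω_ring = 1, then scale by 1026 rpm
ring teeth: 30 + 2·15 = 60
30(ω_sun−ω_arm) = −60(ω_ring−ω_arm),  ω_sun = 0, ω_ring = 1
30(0−ω_arm) = −60(1−ω_arm)  ⇒  90·ω_arm = 60  ⇒  ω_arm = 2/3
sun–planet mesh: 30·(0−2/3) = −15·(ω_p−ω_arm)  ⇒  ω_p−ω_arm = 4/3
scale: ω_p−ω_arm = 4/3 × 1026 rpm = +1368.0000 rpm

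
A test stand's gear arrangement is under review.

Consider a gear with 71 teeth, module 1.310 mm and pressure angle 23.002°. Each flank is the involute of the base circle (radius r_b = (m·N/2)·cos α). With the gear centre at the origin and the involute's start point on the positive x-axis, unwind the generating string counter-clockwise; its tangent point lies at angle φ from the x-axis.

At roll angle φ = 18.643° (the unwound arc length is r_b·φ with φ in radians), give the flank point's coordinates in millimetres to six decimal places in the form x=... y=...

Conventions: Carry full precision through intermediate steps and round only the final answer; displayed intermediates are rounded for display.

x=45.013898 y=0.486376

recognized (one wheel, involute flank): single-mesh tooth geometry, m = 1.310, N = 71
pitch radius r_p = m·N/2 = 1.310·71/2 = 46.505000
base radius r_b = r_p·cos α = 46.505000·cos 23.002° = 42.807444
roll angle φ = 18.643° = 0.32538173 rad
x = r_b·(cos φ + φ·sin φ) = 45.013898
y = r_b·(sin φ − φ·cos φ) = 0.486376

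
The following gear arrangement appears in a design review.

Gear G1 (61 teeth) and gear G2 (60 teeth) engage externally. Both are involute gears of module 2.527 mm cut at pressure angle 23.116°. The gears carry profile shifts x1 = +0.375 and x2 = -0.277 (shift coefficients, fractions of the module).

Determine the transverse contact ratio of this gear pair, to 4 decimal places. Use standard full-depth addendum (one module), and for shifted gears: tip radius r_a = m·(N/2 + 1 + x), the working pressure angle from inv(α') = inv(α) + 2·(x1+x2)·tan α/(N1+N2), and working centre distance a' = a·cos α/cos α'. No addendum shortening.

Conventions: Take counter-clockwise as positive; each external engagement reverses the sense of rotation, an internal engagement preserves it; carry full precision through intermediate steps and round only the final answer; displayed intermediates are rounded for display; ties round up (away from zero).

1.6100

single-mesh involute tooth geometry (61T engaging 60T at module 2.527)
base radii: r_b1 = 70.885415, r_b2 = 69.723359
tip radii: r_a1 = 80.548125, r_a2 = 77.637021
inv(α') = inv(23.116°) + 2·(+0.375-0.277)·tan α/(61+60) = 0.02410739  ⇒  α' = 23.33117°
a' = a·cos α / cos α' = 152.8835·cos 23.116°/cos 23.33117° = 153.130060
action lengths: √(r_a1²−r_b1²) = 38.252560, √(r_a2²−r_b2²) = 34.149088
base pitch p_b = π·m·cos α = 7.301413
CR = (38.252560 + 34.149088 − 153.130060·sin 23.33117°)/7.301413 = 1.609994
contact ratio ≈ 1.6100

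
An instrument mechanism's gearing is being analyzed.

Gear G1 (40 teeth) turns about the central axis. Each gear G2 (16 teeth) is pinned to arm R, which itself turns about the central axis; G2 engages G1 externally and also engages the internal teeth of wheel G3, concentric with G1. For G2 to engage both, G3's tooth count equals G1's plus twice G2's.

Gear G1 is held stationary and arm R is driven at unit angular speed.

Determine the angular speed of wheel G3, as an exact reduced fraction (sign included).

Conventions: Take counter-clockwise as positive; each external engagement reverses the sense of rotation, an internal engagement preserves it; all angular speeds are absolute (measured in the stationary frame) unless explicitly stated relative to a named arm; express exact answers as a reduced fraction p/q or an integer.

planetary set (40T centre, 16T on arm, 72T internal) — Willis relation
ring teeth: 40 + 2·16 = 72
40(ω_sun−ω_arm) = −72(ω_ring−ω_arm),  ω_sun = 0, ω_arm = 1
ω_ring = 1 − (40/72)(0−1) = 14/9
exact speed ratio = 14/9

14/9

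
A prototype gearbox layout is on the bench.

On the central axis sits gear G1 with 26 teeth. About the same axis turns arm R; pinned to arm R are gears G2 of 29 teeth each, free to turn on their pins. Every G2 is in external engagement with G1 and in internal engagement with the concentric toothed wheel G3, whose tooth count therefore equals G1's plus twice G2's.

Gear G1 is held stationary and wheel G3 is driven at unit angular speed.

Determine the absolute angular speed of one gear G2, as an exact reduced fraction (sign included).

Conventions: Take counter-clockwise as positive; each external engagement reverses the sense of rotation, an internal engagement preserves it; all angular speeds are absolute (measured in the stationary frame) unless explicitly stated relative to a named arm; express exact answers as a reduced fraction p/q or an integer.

planetary set (26T centre, 29T on arm, 84T internal) — Willis relation
ring teeth: 26 + 2·29 = 84
26(ω_sun−ω_arm) = −84(ω_ring−ω_arm),  ω_sun = 0, ω_ring = 1
26(0−ω_arm) = −84(1−ω_arm)  ⇒  110·ω_arm = 84  ⇒  ω_arm = 42/55
sun–planet mesh: 26·(0−42/55) = −29·(ω_p−ω_arm)  ⇒  ω_p−ω_arm = 1092/1595
ω_p = 42/55 + 1092/1595 = 42/29
exact speed ratio = 42/29

42/29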